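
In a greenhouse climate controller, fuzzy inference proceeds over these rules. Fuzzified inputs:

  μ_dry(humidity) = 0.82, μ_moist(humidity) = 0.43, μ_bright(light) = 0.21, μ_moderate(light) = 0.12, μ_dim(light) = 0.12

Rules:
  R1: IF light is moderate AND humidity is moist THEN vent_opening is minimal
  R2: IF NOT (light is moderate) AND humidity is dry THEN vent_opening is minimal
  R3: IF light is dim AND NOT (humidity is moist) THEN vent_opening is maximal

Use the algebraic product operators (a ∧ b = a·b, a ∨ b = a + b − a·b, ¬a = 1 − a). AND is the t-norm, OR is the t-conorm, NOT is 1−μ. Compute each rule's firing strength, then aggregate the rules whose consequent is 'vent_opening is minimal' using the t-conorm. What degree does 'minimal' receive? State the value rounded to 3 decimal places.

0.736

R1: moderate=0.12, moist=0.43; AND[a·b] → w = 0.0516
R2: ¬moderate=1−0.12=0.88, dry=0.82; AND[a·b] → w = 0.7216
R3: dim=0.12, ¬moist=1−0.43=0.57; AND[a·b] → w = 0.0684
Rules with consequent 'minimal': {R1, R2} → strengths 0.0516, 0.7216
Aggregate via t-conorm [a + b − a·b]: 0.7360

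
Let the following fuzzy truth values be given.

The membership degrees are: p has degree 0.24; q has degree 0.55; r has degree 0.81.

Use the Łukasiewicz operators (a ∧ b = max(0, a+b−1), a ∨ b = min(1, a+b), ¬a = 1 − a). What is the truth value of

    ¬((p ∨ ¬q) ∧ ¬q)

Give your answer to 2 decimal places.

¬q = 1 − 0.55 = 0.45
p ∨ ¬q = min(1, a+b) on (0.24, 0.45) = 0.69
¬q = 1 − 0.55 = 0.45
(p ∨ ¬q) ∧ ¬q = max(0, a+b−1) on (0.69, 0.45) = 0.14
¬((p ∨ ¬q) ∧ ¬q) = 1 − 0.14 = 0.86

0.86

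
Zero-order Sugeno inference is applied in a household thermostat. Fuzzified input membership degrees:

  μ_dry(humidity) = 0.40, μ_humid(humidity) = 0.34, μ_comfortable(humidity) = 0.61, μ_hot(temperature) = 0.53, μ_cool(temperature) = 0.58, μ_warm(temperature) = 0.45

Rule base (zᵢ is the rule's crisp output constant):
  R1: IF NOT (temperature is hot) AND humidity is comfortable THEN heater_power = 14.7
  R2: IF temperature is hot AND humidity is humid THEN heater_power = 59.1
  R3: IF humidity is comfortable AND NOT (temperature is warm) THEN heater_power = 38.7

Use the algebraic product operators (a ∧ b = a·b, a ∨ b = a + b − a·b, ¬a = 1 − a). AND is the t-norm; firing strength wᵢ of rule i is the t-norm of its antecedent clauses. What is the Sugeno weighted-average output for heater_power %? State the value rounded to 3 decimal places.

34.706

R1 (z=14.7): ¬hot=1−0.53=0.47, comfortable=0.61; AND[a·b] → w = 0.2867
R2 (z=59.1): hot=0.53, humid=0.34; AND[a·b] → w = 0.1802
R3 (z=38.7): comfortable=0.61, ¬warm=1−0.45=0.55; AND[a·b] → w = 0.3355
Weighted average = (0.2867·14.7 + 0.1802·59.1 + 0.3355·38.7) / (0.2867 + 0.1802 + 0.3355)
  = 27.8482 / 0.8024 = 34.706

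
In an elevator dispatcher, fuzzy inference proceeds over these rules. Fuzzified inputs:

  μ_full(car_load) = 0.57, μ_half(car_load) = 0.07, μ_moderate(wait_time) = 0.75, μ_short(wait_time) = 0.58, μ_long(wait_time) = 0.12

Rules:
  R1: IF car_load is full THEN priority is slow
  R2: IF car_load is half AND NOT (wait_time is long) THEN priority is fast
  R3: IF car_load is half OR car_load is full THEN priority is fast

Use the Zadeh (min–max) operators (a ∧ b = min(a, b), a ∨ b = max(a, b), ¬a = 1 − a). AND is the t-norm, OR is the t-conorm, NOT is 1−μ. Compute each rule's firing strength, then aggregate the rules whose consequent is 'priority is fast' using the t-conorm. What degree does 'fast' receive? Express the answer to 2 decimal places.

0.57

R1: full=0.57 → w = 0.57
R2: half=0.07, ¬long=1−0.12=0.88; AND[min(a, b)] → w = 0.07
R3: half=0.07, full=0.57; OR[max(a, b)] → w = 0.57
Rules with consequent 'fast': {R2, R3} → strengths 0.07, 0.57
Aggregate via t-conorm [max(a, b)]: 0.57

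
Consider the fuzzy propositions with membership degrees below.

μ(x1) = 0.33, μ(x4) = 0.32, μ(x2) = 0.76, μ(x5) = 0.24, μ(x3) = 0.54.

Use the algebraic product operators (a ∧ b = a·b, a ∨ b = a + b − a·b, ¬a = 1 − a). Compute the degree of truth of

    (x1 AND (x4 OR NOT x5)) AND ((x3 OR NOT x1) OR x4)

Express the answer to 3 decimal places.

NOT x5 = 1 − 0.2400 = 0.7600
x4 OR NOT x5 = a + b − a·b on (0.3200, 0.7600) = 0.8368
x1 AND (x4 OR NOT x5) = a·b on (0.3300, 0.8368) = 0.2761
NOT x1 = 1 − 0.3300 = 0.6700
x3 OR NOT x1 = a + b − a·b on (0.5400, 0.6700) = 0.8482
(x3 OR NOT x1) OR x4 = a + b − a·b on (0.8482, 0.3200) = 0.8968
(x1 AND (x4 OR NOT x5)) AND ((x3 OR NOT x1) OR x4) = a·b on (0.2761, 0.8968) = 0.2476

0.248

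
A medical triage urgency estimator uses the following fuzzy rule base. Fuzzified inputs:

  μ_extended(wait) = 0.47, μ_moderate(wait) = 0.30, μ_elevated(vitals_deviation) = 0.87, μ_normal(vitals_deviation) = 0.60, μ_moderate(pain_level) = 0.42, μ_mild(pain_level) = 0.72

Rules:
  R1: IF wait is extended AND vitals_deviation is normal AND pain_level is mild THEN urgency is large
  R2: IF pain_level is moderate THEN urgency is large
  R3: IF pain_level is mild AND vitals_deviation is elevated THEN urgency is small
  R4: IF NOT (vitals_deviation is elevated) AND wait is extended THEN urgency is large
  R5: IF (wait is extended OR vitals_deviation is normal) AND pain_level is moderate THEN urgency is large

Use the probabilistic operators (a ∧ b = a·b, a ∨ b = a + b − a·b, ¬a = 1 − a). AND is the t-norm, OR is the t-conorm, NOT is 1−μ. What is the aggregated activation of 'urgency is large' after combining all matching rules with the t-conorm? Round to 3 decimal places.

0.710

R1: extended=0.47, normal=0.60, mild=0.72; AND[a·b] → w = 0.2030
R2: moderate=0.42 → w = 0.4200
R3: mild=0.72, elevated=0.87; AND[a·b] → w = 0.6264
R4: ¬elevated=1−0.87=0.13, extended=0.47; AND[a·b] → w = 0.0611
R5: (extended=0.47 OR normal=0.60) = 0.7880; AND[a·b] with moderate=0.42 → w = 0.3310
Rules with consequent 'large': {R1, R2, R4, R5} → strengths 0.2030, 0.4200, 0.0611, 0.3310
Aggregate via t-conorm [a + b − a·b]: 0.7096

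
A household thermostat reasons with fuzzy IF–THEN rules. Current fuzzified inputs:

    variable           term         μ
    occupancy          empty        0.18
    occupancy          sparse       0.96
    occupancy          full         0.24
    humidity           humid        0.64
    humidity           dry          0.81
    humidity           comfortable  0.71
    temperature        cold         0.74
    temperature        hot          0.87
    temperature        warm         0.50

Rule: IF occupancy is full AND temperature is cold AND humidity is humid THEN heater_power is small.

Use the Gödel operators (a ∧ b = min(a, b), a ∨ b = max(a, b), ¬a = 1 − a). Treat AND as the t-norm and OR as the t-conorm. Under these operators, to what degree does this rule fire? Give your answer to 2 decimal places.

firing strength: full=0.24, cold=0.74, humid=0.64; AND[min(a, b)] → w = 0.24

0.24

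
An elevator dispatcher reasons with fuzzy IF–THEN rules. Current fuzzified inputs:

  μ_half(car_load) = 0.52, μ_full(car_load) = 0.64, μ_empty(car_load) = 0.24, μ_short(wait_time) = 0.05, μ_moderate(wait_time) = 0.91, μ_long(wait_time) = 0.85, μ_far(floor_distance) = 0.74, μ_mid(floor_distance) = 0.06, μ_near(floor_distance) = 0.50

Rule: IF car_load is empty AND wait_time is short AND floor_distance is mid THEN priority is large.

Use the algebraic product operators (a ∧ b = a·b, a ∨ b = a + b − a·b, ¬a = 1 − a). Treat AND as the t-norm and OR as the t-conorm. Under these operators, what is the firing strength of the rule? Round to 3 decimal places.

firing strength: empty=0.24, short=0.05, mid=0.06; AND[a·b] → w = 0.0007

0.001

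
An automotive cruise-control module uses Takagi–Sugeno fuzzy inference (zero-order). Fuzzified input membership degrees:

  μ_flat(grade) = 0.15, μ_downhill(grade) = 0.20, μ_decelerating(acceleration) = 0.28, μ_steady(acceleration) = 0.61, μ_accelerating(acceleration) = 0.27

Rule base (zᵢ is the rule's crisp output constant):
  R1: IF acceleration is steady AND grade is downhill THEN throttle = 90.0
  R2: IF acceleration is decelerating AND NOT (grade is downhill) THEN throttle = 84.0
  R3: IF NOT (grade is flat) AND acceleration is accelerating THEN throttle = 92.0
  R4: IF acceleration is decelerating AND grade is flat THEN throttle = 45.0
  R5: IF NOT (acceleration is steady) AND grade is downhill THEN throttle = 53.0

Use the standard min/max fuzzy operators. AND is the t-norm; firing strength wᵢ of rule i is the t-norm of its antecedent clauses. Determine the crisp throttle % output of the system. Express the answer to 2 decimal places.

76.10

R1 (z=90.0): steady=0.61, downhill=0.20; AND[min(a, b)] → w = 0.20
R2 (z=84.0): decelerating=0.28, ¬downhill=1−0.20=0.80; AND[min(a, b)] → w = 0.28
R3 (z=92.0): ¬flat=1−0.15=0.85, accelerating=0.27; AND[min(a, b)] → w = 0.27
R4 (z=45.0): decelerating=0.28, flat=0.15; AND[min(a, b)] → w = 0.15
R5 (z=53.0): ¬steady=1−0.61=0.39, downhill=0.20; AND[min(a, b)] → w = 0.20
Weighted average = (0.20·90.0 + 0.28·84.0 + 0.27·92.0 + 0.15·45.0 + 0.20·53.0) / (0.20 + 0.28 + 0.27 + 0.15 + 0.20)
  = 83.7100 / 1.1000 = 76.10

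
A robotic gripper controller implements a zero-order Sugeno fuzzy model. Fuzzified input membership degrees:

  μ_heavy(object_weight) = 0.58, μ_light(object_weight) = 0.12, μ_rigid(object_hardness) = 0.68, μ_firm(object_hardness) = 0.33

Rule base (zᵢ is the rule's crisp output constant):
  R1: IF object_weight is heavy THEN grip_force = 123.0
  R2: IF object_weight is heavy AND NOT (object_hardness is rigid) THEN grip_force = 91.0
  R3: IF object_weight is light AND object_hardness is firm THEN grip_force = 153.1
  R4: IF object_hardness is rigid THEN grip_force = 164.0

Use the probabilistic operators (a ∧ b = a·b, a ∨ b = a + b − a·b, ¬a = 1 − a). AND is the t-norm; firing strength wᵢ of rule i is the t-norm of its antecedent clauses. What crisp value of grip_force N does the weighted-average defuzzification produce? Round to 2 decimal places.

138.58

R1 (z=123.0): heavy=0.58 → w = 0.5800
R2 (z=91.0): heavy=0.58, ¬rigid=1−0.68=0.32; AND[a·b] → w = 0.1856
R3 (z=153.1): light=0.12, firm=0.33; AND[a·b] → w = 0.0396
R4 (z=164.0): rigid=0.68 → w = 0.6800
Weighted average = (0.5800·123.0 + 0.1856·91.0 + 0.0396·153.1 + 0.6800·164.0) / (0.5800 + 0.1856 + 0.0396 + 0.6800)
  = 205.8124 / 1.4852 = 138.58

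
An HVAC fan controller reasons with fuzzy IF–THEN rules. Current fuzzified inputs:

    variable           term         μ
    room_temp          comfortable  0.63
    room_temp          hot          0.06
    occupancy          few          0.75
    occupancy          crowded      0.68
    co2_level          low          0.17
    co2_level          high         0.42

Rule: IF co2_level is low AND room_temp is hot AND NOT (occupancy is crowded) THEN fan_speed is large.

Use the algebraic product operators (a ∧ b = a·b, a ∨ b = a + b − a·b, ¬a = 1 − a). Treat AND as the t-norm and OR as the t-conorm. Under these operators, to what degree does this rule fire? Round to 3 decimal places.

firing strength: low=0.17, hot=0.06, ¬crowded=1−0.68=0.32; AND[a·b] → w = 0.0033

0.003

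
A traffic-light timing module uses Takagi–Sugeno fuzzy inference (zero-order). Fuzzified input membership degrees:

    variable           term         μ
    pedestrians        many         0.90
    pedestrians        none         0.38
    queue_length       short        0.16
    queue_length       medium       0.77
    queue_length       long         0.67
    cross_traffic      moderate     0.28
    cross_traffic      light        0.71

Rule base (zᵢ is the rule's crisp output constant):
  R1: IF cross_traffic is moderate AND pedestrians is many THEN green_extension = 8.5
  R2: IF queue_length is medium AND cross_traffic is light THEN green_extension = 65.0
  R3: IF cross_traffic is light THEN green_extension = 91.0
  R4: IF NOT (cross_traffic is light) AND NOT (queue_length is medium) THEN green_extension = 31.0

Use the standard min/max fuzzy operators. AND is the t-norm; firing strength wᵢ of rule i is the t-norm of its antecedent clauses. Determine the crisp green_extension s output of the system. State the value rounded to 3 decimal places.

R1 (z=8.5): moderate=0.28, many=0.90; AND[min(a, b)] → w = 0.28
R2 (z=65.0): medium=0.77, light=0.71; AND[min(a, b)] → w = 0.71
R3 (z=91.0): light=0.71 → w = 0.71
R4 (z=31.0): ¬light=1−0.71=0.29, ¬medium=1−0.77=0.23; AND[min(a, b)] → w = 0.23
Weighted average = (0.28·8.5 + 0.71·65.0 + 0.71·91.0 + 0.23·31.0) / (0.28 + 0.71 + 0.71 + 0.23)
  = 120.2700 / 1.9300 = 62.316

62.316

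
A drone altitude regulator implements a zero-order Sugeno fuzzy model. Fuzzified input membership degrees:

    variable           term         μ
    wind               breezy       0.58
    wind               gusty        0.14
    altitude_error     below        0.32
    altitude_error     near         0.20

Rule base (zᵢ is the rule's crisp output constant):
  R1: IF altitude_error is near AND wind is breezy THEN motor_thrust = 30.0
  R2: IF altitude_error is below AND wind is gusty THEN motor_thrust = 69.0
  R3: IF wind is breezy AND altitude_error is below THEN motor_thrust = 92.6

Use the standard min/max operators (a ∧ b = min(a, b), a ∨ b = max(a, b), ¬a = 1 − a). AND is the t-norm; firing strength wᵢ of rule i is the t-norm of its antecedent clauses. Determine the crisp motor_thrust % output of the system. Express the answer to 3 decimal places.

68.624

R1 (z=30.0): near=0.20, breezy=0.58; AND[min(a, b)] → w = 0.20
R2 (z=69.0): below=0.32, gusty=0.14; AND[min(a, b)] → w = 0.14
R3 (z=92.6): breezy=0.58, below=0.32; AND[min(a, b)] → w = 0.32
Weighted average = (0.20·30.0 + 0.14·69.0 + 0.32·92.6) / (0.20 + 0.14 + 0.32)
  = 45.2920 / 0.6600 = 68.624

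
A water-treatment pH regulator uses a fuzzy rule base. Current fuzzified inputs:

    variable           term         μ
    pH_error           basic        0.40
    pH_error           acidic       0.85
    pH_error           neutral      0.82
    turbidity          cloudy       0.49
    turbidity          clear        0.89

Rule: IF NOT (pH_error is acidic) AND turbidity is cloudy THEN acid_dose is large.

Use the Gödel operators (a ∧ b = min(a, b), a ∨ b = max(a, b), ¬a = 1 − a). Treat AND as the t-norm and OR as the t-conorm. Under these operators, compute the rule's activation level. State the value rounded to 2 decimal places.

firing strength: ¬acidic=1−0.85=0.15, cloudy=0.49; AND[min(a, b)] → w = 0.15

0.15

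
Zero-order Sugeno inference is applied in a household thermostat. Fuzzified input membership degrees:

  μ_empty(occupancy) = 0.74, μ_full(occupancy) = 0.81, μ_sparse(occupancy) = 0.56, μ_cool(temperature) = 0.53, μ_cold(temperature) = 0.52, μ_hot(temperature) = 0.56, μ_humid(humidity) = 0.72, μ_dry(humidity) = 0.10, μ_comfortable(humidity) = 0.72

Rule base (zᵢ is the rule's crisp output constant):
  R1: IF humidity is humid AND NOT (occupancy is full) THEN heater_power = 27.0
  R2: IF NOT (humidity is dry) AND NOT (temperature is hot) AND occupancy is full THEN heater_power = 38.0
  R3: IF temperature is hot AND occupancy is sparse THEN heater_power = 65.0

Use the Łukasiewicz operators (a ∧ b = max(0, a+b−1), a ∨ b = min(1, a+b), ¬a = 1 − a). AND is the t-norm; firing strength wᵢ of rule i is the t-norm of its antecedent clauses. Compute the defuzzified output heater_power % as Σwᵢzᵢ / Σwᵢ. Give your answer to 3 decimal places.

R1 (z=27.0): humid=0.72, ¬full=1−0.81=0.19; AND[max(0, a+b−1)] → w = 0.00
R2 (z=38.0): ¬dry=1−0.10=0.90, ¬hot=1−0.56=0.44, full=0.81; AND[max(0, a+b−1)] → w = 0.15
R3 (z=65.0): hot=0.56, sparse=0.56; AND[max(0, a+b−1)] → w = 0.12
Weighted average = (0.00·27.0 + 0.15·38.0 + 0.12·65.0) / (0.00 + 0.15 + 0.12)
  = 13.5000 / 0.2700 = 50.000

50.000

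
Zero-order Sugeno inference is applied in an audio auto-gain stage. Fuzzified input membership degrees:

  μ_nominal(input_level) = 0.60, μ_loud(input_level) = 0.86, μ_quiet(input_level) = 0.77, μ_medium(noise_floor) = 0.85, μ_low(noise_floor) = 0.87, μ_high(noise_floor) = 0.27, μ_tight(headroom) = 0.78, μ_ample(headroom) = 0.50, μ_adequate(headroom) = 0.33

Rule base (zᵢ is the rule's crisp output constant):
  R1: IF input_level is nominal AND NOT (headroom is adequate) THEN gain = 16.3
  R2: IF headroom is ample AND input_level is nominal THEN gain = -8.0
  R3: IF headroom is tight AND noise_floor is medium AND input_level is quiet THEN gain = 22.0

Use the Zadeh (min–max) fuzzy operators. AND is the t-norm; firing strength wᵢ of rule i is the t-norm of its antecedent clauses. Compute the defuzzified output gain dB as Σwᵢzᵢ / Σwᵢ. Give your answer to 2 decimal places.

R1 (z=16.3): nominal=0.60, ¬adequate=1−0.33=0.67; AND[min(a, b)] → w = 0.60
R2 (z=-8.0): ample=0.50, nominal=0.60; AND[min(a, b)] → w = 0.50
R3 (z=22.0): tight=0.78, medium=0.85, quiet=0.77; AND[min(a, b)] → w = 0.77
Weighted average = (0.60·16.3 + 0.50·-8.0 + 0.77·22.0) / (0.60 + 0.50 + 0.77)
  = 22.7200 / 1.8700 = 12.15

12.15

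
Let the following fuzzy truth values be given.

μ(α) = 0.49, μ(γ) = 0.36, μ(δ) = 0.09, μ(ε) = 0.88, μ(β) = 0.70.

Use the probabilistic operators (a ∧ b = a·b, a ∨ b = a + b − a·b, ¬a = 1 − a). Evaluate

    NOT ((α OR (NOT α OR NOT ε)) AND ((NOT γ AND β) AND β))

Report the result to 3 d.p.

NOT α = 1 − 0.4900 = 0.5100
NOT ε = 1 − 0.8800 = 0.1200
NOT α OR NOT ε = a + b − a·b on (0.5100, 0.1200) = 0.5688
α OR (NOT α OR NOT ε) = a + b − a·b on (0.4900, 0.5688) = 0.7801
NOT γ = 1 − 0.3600 = 0.6400
NOT γ AND β = a·b on (0.6400, 0.7000) = 0.4480
(NOT γ AND β) AND β = a·b on (0.4480, 0.7000) = 0.3136
(α OR (NOT α OR NOT ε)) AND ((NOT γ AND β) AND β) = a·b on (0.7801, 0.3136) = 0.2446
NOT ((α OR (NOT α OR NOT ε)) AND ((NOT γ AND β) AND β)) = 1 − 0.2446 = 0.7554

0.755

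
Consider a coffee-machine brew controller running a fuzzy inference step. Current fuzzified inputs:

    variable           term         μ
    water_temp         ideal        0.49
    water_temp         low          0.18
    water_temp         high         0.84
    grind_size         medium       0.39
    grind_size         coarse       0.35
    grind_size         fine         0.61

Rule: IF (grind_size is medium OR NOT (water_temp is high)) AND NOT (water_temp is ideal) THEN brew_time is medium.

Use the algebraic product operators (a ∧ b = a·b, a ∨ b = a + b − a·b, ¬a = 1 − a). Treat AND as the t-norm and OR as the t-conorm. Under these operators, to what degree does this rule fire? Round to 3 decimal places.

0.249

firing strength: (medium=0.39 OR ¬high=1−0.84=0.16) = 0.4876; AND[a·b] with ¬ideal=1−0.49=0.51 → w = 0.2487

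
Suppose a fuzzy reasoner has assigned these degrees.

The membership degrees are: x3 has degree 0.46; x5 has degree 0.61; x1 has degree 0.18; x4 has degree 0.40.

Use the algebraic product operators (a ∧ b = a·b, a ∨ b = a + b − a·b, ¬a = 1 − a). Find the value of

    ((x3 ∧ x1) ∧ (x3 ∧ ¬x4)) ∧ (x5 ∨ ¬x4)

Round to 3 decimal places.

0.019

x3 ∧ x1 = a·b on (0.4600, 0.1800) = 0.0828
¬x4 = 1 − 0.4000 = 0.6000
x3 ∧ ¬x4 = a·b on (0.4600, 0.6000) = 0.2760
(x3 ∧ x1) ∧ (x3 ∧ ¬x4) = a·b on (0.0828, 0.2760) = 0.0229
¬x4 = 1 − 0.4000 = 0.6000
x5 ∨ ¬x4 = a + b − a·b on (0.6100, 0.6000) = 0.8440
((x3 ∧ x1) ∧ (x3 ∧ ¬x4)) ∧ (x5 ∨ ¬x4) = a·b on (0.0229, 0.8440) = 0.0193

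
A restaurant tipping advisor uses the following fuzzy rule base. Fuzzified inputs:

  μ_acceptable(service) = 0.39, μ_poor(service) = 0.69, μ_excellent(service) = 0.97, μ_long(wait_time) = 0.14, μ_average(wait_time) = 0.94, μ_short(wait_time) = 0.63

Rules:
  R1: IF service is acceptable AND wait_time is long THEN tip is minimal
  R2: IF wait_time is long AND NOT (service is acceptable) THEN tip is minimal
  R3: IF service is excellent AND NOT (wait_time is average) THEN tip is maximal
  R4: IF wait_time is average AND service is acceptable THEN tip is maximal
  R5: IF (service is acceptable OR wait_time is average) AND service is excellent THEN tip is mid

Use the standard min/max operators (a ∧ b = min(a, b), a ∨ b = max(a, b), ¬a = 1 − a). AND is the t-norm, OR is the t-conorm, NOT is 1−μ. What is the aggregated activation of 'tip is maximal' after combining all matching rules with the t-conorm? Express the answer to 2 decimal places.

0.39

R1: acceptable=0.39, long=0.14; AND[min(a, b)] → w = 0.14
R2: long=0.14, ¬acceptable=1−0.39=0.61; AND[min(a, b)] → w = 0.14
R3: excellent=0.97, ¬average=1−0.94=0.06; AND[min(a, b)] → w = 0.06
R4: average=0.94, acceptable=0.39; AND[min(a, b)] → w = 0.39
R5: (acceptable=0.39 OR average=0.94) = 0.94; AND[min(a, b)] with excellent=0.97 → w = 0.94
Rules with consequent 'maximal': {R3, R4} → strengths 0.06, 0.39
Aggregate via t-conorm [max(a, b)]: 0.39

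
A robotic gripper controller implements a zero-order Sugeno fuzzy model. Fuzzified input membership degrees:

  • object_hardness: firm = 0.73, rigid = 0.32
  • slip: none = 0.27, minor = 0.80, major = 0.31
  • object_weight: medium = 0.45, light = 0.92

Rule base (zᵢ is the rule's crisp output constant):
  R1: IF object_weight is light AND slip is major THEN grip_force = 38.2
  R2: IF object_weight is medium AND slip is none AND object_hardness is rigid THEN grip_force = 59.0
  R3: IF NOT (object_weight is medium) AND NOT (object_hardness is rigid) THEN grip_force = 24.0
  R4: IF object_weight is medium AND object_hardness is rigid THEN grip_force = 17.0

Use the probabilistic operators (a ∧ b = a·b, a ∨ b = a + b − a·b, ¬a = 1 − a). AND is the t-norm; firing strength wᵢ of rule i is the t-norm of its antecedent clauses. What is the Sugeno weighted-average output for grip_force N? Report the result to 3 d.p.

29.228

R1 (z=38.2): light=0.92, major=0.31; AND[a·b] → w = 0.2852
R2 (z=59.0): medium=0.45, none=0.27, rigid=0.32; AND[a·b] → w = 0.0389
R3 (z=24.0): ¬medium=1−0.45=0.55, ¬rigid=1−0.32=0.68; AND[a·b] → w = 0.3740
R4 (z=17.0): medium=0.45, rigid=0.32; AND[a·b] → w = 0.1440
Weighted average = (0.2852·38.2 + 0.0389·59.0 + 0.3740·24.0 + 0.1440·17.0) / (0.2852 + 0.0389 + 0.3740 + 0.1440)
  = 24.6126 / 0.8421 = 29.228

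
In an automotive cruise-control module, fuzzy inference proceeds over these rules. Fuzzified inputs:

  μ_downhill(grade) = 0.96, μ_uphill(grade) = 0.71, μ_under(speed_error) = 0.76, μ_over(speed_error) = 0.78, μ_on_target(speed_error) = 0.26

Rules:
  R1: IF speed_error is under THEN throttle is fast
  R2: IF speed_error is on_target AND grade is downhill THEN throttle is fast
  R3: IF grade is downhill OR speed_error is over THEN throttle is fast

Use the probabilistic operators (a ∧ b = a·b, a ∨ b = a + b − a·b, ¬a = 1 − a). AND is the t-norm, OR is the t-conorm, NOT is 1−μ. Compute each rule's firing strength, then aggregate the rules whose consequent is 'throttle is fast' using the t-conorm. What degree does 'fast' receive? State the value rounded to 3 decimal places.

0.998

R1: under=0.76 → w = 0.7600
R2: on_target=0.26, downhill=0.96; AND[a·b] → w = 0.2496
R3: downhill=0.96, over=0.78; OR[a + b − a·b] → w = 0.9912
Rules with consequent 'fast': {R1, R2, R3} → strengths 0.7600, 0.2496, 0.9912
Aggregate via t-conorm [a + b − a·b]: 0.9984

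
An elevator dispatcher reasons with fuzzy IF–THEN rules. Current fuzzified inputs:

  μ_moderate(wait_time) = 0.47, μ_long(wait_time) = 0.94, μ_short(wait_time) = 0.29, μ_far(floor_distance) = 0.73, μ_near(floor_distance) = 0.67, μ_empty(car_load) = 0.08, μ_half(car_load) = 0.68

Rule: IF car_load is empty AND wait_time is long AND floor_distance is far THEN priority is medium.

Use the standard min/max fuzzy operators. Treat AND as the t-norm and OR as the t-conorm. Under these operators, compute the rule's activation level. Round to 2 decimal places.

0.08

firing strength: empty=0.08, long=0.94, far=0.73; AND[min(a, b)] → w = 0.08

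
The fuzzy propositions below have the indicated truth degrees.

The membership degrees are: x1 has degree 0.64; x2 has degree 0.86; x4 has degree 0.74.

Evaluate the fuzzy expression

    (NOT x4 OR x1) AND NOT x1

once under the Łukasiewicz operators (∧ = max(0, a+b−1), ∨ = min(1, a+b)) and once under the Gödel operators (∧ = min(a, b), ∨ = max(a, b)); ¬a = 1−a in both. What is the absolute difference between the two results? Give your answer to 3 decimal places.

0.100

Under Łukasiewicz:
  NOT x4 = 1 − 0.74 = 0.26
  NOT x4 OR x1 = min(1, a+b) on (0.26, 0.64) = 0.90
  NOT x1 = 1 − 0.64 = 0.36
  (NOT x4 OR x1) AND NOT x1 = max(0, a+b−1) on (0.90, 0.36) = 0.26
  → value = 0.2600
Under Gödel:
  NOT x4 = 1 − 0.74 = 0.26
  NOT x4 OR x1 = max(a, b) on (0.26, 0.64) = 0.64
  NOT x1 = 1 − 0.64 = 0.36
  (NOT x4 OR x1) AND NOT x1 = min(a, b) on (0.64, 0.36) = 0.36
  → value = 0.3600
|0.2600 − 0.3600| = 0.100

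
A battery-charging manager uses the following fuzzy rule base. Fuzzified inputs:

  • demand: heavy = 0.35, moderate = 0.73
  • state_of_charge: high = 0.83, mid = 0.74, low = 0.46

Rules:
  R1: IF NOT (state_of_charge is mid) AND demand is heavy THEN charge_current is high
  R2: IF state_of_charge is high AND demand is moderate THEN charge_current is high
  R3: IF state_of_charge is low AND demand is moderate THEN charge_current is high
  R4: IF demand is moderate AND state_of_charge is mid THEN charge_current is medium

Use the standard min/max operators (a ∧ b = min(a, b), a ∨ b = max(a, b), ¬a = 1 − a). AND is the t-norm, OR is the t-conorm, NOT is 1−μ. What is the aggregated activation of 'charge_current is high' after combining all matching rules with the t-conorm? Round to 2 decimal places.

R1: ¬mid=1−0.74=0.26, heavy=0.35; AND[min(a, b)] → w = 0.26
R2: high=0.83, moderate=0.73; AND[min(a, b)] → w = 0.73
R3: low=0.46, moderate=0.73; AND[min(a, b)] → w = 0.46
R4: moderate=0.73, mid=0.74; AND[min(a, b)] → w = 0.73
Rules with consequent 'high': {R1, R2, R3} → strengths 0.26, 0.73, 0.46
Aggregate via t-conorm [max(a, b)]: 0.73

0.73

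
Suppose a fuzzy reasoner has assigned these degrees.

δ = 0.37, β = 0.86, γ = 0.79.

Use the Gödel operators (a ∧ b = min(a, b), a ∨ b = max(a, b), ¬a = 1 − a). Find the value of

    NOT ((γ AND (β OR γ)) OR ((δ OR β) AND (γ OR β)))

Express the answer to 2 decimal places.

0.14

β OR γ = max(a, b) on (0.86, 0.79) = 0.86
γ AND (β OR γ) = min(a, b) on (0.79, 0.86) = 0.79
δ OR β = max(a, b) on (0.37, 0.86) = 0.86
γ OR β = max(a, b) on (0.79, 0.86) = 0.86
(δ OR β) AND (γ OR β) = min(a, b) on (0.86, 0.86) = 0.86
(γ AND (β OR γ)) OR ((δ OR β) AND (γ OR β)) = max(a, b) on (0.79, 0.86) = 0.86
NOT ((γ AND (β OR γ)) OR ((δ OR β) AND (γ OR β))) = 1 − 0.86 = 0.14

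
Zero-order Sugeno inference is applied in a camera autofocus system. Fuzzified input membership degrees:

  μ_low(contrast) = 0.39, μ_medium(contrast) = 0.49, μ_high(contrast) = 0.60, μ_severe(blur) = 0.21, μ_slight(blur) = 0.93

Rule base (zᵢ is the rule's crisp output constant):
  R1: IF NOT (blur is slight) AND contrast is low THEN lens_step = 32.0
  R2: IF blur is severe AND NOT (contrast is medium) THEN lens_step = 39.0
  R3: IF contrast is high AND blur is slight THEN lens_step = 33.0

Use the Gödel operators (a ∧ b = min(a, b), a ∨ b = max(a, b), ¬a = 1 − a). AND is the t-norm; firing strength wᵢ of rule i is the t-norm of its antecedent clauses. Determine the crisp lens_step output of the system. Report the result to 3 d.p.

34.352

R1 (z=32.0): ¬slight=1−0.93=0.07, low=0.39; AND[min(a, b)] → w = 0.07
R2 (z=39.0): severe=0.21, ¬medium=1−0.49=0.51; AND[min(a, b)] → w = 0.21
R3 (z=33.0): high=0.60, slight=0.93; AND[min(a, b)] → w = 0.60
Weighted average = (0.07·32.0 + 0.21·39.0 + 0.60·33.0) / (0.07 + 0.21 + 0.60)
  = 30.2300 / 0.8800 = 34.352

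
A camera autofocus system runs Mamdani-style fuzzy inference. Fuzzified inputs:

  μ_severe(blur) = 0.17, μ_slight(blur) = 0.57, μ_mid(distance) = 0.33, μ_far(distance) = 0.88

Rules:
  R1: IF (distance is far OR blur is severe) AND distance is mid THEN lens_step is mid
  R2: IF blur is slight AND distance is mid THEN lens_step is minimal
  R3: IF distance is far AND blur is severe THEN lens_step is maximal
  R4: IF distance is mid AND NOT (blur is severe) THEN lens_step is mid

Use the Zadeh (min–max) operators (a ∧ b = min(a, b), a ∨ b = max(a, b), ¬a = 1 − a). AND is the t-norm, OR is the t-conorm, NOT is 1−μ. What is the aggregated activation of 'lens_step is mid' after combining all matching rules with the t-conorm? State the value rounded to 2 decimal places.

0.33

R1: (far=0.88 OR severe=0.17) = 0.88; AND[min(a, b)] with mid=0.33 → w = 0.33
R2: slight=0.57, mid=0.33; AND[min(a, b)] → w = 0.33
R3: far=0.88, severe=0.17; AND[min(a, b)] → w = 0.17
R4: mid=0.33, ¬severe=1−0.17=0.83; AND[min(a, b)] → w = 0.33
Rules with consequent 'mid': {R1, R4} → strengths 0.33, 0.33
Aggregate via t-conorm [max(a, b)]: 0.33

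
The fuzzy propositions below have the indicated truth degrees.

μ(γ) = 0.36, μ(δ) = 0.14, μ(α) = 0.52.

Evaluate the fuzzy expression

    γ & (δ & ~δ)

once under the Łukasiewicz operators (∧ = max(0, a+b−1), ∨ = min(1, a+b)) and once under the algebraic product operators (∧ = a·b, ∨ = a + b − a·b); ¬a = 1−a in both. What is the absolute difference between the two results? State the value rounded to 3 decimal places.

Under Łukasiewicz:
  ~δ = 1 − 0.14 = 0.86
  δ & ~δ = max(0, a+b−1) on (0.14, 0.86) = 0.00
  γ & (δ & ~δ) = max(0, a+b−1) on (0.36, 0.00) = 0.00
  → value = 0.0000
Under algebraic product:
  ~δ = 1 − 0.1400 = 0.8600
  δ & ~δ = a·b on (0.1400, 0.8600) = 0.1204
  γ & (δ & ~δ) = a·b on (0.3600, 0.1204) = 0.0433
  → value = 0.0433
|0.0000 − 0.0433| = 0.043

0.043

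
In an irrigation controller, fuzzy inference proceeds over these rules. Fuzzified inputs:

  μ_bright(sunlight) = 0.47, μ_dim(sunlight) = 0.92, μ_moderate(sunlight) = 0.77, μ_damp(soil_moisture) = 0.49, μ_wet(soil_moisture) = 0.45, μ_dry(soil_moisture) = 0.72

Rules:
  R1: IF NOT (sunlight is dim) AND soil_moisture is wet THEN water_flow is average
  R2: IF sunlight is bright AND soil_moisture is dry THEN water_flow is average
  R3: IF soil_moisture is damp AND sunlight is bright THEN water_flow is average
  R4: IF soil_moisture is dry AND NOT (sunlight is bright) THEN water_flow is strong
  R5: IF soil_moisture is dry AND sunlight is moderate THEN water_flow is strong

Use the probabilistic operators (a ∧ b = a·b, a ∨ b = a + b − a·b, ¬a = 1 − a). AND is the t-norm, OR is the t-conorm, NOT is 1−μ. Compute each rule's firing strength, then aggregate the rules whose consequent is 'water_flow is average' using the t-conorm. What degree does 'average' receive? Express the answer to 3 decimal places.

R1: ¬dim=1−0.92=0.08, wet=0.45; AND[a·b] → w = 0.0360
R2: bright=0.47, dry=0.72; AND[a·b] → w = 0.3384
R3: damp=0.49, bright=0.47; AND[a·b] → w = 0.2303
R4: dry=0.72, ¬bright=1−0.47=0.53; AND[a·b] → w = 0.3816
R5: dry=0.72, moderate=0.77; AND[a·b] → w = 0.5544
Rules with consequent 'average': {R1, R2, R3} → strengths 0.0360, 0.3384, 0.2303
Aggregate via t-conorm [a + b − a·b]: 0.5091

0.509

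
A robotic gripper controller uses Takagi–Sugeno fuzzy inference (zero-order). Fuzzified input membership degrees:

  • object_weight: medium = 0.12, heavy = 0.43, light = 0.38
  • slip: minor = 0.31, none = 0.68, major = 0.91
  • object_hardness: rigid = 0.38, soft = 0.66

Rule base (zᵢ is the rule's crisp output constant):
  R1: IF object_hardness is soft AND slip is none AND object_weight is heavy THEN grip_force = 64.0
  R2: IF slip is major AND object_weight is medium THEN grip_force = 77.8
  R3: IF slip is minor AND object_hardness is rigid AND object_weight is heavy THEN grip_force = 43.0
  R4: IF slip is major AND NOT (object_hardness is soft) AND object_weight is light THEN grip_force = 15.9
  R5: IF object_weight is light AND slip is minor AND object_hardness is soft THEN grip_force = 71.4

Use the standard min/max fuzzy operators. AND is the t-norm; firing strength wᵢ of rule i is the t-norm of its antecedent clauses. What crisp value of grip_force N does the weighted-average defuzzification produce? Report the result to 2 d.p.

51.47

R1 (z=64.0): soft=0.66, none=0.68, heavy=0.43; AND[min(a, b)] → w = 0.43
R2 (z=77.8): major=0.91, medium=0.12; AND[min(a, b)] → w = 0.12
R3 (z=43.0): minor=0.31, rigid=0.38, heavy=0.43; AND[min(a, b)] → w = 0.31
R4 (z=15.9): major=0.91, ¬soft=1−0.66=0.34, light=0.38; AND[min(a, b)] → w = 0.34
R5 (z=71.4): light=0.38, minor=0.31, soft=0.66; AND[min(a, b)] → w = 0.31
Weighted average = (0.43·64.0 + 0.12·77.8 + 0.31·43.0 + 0.34·15.9 + 0.31·71.4) / (0.43 + 0.12 + 0.31 + 0.34 + 0.31)
  = 77.7260 / 1.5100 = 51.47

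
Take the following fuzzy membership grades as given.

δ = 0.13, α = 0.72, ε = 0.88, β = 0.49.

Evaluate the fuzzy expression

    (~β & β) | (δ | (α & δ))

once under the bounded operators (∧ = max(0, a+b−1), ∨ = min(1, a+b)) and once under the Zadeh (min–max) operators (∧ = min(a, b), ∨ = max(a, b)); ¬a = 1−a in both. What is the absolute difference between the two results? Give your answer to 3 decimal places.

0.360

Under bounded:
  ~β = 1 − 0.49 = 0.51
  ~β & β = max(0, a+b−1) on (0.51, 0.49) = 0.00
  α & δ = max(0, a+b−1) on (0.72, 0.13) = 0.00
  δ | (α & δ) = min(1, a+b) on (0.13, 0.00) = 0.13
  (~β & β) | (δ | (α & δ)) = min(1, a+b) on (0.00, 0.13) = 0.13
  → value = 0.1300
Under Zadeh (min–max):
  ~β = 1 − 0.49 = 0.51
  ~β & β = min(a, b) on (0.51, 0.49) = 0.49
  α & δ = min(a, b) on (0.72, 0.13) = 0.13
  δ | (α & δ) = max(a, b) on (0.13, 0.13) = 0.13
  (~β & β) | (δ | (α & δ)) = max(a, b) on (0.49, 0.13) = 0.49
  → value = 0.4900
|0.1300 − 0.4900| = 0.360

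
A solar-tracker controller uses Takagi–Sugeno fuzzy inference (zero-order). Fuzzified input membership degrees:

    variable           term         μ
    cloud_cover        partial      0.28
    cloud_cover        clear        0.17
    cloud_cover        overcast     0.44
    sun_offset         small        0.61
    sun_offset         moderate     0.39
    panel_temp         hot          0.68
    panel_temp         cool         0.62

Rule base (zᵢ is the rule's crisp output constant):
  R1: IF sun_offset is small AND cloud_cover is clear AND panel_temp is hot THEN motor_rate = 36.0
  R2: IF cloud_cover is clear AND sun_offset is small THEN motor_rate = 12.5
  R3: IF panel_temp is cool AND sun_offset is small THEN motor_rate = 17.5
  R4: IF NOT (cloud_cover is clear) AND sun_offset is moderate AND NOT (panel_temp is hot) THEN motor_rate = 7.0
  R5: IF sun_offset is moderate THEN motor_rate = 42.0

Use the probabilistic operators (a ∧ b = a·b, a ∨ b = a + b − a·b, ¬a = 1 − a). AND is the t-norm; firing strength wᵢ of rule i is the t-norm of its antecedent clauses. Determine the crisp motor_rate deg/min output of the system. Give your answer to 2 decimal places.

R1 (z=36.0): small=0.61, clear=0.17, hot=0.68; AND[a·b] → w = 0.0705
R2 (z=12.5): clear=0.17, small=0.61; AND[a·b] → w = 0.1037
R3 (z=17.5): cool=0.62, small=0.61; AND[a·b] → w = 0.3782
R4 (z=7.0): ¬clear=1−0.17=0.83, moderate=0.39, ¬hot=1−0.68=0.32; AND[a·b] → w = 0.1036
R5 (z=42.0): moderate=0.39 → w = 0.3900
Weighted average = (0.0705·36.0 + 0.1037·12.5 + 0.3782·17.5 + 0.1036·7.0 + 0.3900·42.0) / (0.0705 + 0.1037 + 0.3782 + 0.1036 + 0.3900)
  = 27.5584 / 1.0460 = 26.35

26.35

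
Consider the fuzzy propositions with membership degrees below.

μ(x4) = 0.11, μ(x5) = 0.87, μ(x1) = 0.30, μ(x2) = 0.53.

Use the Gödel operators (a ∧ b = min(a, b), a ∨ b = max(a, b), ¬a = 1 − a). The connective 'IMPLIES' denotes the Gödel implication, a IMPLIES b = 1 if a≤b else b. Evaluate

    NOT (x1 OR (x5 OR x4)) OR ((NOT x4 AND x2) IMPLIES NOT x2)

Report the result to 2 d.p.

x5 OR x4 = max(a, b) on (0.87, 0.11) = 0.87
x1 OR (x5 OR x4) = max(a, b) on (0.30, 0.87) = 0.87
NOT (x1 OR (x5 OR x4)) = 1 − 0.87 = 0.13
NOT x4 = 1 − 0.11 = 0.89
NOT x4 AND x2 = min(a, b) on (0.89, 0.53) = 0.53
NOT x2 = 1 − 0.53 = 0.47
(NOT x4 AND x2) IMPLIES NOT x2  [Gödel: 1 if a≤b else b] with a=0.53, b=0.47 → 0.47
NOT (x1 OR (x5 OR x4)) OR ((NOT x4 AND x2) IMPLIES NOT x2) = max(a, b) on (0.13, 0.47) = 0.47

0.47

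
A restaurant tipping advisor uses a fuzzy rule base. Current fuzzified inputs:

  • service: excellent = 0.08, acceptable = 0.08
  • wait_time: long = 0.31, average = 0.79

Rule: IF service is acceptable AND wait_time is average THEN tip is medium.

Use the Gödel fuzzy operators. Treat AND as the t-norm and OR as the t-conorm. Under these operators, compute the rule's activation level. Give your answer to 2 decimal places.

firing strength: acceptable=0.08, average=0.79; AND[min(a, b)] → w = 0.08

0.08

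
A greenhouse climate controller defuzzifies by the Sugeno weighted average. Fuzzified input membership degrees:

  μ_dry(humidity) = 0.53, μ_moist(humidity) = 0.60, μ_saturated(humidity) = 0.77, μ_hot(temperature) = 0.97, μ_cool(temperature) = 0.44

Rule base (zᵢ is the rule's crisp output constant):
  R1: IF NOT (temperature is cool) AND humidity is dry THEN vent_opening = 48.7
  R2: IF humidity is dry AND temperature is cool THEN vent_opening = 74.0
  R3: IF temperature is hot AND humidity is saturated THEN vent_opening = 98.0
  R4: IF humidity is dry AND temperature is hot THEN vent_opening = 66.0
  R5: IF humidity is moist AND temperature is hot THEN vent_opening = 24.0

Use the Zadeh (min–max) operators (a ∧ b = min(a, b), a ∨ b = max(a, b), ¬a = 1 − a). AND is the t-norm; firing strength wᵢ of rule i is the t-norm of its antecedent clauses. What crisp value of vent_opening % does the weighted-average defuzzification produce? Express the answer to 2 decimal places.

R1 (z=48.7): ¬cool=1−0.44=0.56, dry=0.53; AND[min(a, b)] → w = 0.53
R2 (z=74.0): dry=0.53, cool=0.44; AND[min(a, b)] → w = 0.44
R3 (z=98.0): hot=0.97, saturated=0.77; AND[min(a, b)] → w = 0.77
R4 (z=66.0): dry=0.53, hot=0.97; AND[min(a, b)] → w = 0.53
R5 (z=24.0): moist=0.60, hot=0.97; AND[min(a, b)] → w = 0.60
Weighted average = (0.53·48.7 + 0.44·74.0 + 0.77·98.0 + 0.53·66.0 + 0.60·24.0) / (0.53 + 0.44 + 0.77 + 0.53 + 0.60)
  = 183.2110 / 2.8700 = 63.84

63.84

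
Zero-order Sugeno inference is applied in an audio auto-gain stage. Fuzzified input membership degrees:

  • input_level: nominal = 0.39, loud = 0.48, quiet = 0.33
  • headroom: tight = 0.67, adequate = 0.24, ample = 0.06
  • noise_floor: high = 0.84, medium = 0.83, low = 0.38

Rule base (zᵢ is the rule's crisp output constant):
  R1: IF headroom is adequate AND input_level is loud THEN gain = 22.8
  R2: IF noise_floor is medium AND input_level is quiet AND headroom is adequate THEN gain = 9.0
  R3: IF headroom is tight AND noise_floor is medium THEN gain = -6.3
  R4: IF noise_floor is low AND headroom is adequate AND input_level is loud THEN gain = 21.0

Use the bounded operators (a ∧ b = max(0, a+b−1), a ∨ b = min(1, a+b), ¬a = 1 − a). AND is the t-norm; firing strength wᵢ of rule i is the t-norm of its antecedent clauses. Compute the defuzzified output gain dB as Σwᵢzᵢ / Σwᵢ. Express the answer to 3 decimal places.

R1 (z=22.8): adequate=0.24, loud=0.48; AND[max(0, a+b−1)] → w = 0.00
R2 (z=9.0): medium=0.83, quiet=0.33, adequate=0.24; AND[max(0, a+b−1)] → w = 0.00
R3 (z=-6.3): tight=0.67, medium=0.83; AND[max(0, a+b−1)] → w = 0.50
R4 (z=21.0): low=0.38, adequate=0.24, loud=0.48; AND[max(0, a+b−1)] → w = 0.00
Weighted average = (0.00·22.8 + 0.00·9.0 + 0.50·-6.3 + 0.00·21.0) / (0.00 + 0.00 + 0.50 + 0.00)
  = -3.1500 / 0.5000 = -6.300

-6.300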